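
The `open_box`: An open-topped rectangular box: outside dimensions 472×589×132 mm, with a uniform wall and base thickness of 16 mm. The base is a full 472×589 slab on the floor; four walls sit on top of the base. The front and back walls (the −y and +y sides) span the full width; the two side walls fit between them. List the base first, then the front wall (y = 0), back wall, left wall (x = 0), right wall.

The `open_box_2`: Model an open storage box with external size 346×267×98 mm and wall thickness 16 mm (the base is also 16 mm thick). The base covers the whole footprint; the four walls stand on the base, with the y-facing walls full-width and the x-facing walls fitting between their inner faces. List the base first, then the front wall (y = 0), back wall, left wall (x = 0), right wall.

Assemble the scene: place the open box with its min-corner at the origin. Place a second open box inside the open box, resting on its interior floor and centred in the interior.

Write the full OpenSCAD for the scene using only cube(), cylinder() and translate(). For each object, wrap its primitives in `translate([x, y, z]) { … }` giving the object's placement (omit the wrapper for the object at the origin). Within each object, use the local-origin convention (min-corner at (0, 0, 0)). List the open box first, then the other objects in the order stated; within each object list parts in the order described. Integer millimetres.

cube([472, 589, 16]);
translate([0, 0, 16]) cube([472, 16, 116]);
translate([0, 573, 16]) cube([472, 16, 116]);
translate([0, 16, 16]) cube([16, 557, 116]);
translate([456, 16, 16]) cube([16, 557, 116]);
translate([63, 161, 16]) {
  cube([346, 267, 16]);
  translate([0, 0, 16]) cube([346, 16, 82]);
  translate([0, 251, 16]) cube([346, 16, 82]);
  translate([0, 16, 16]) cube([16, 235, 82]);
  translate([330, 16, 16]) cube([16, 235, 82]);
}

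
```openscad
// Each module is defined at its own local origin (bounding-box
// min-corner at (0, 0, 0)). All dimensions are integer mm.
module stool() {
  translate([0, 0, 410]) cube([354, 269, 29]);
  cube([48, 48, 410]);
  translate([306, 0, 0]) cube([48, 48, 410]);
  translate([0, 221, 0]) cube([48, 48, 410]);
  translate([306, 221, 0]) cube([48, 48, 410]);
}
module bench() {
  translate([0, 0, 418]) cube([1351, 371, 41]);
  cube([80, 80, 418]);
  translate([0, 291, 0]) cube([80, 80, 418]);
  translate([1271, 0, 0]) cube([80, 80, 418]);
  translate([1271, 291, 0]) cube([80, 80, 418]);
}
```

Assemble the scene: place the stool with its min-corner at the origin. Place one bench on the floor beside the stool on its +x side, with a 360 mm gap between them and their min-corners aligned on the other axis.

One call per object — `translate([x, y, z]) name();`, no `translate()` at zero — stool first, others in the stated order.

stool();
translate([714, 0, 0]) bench();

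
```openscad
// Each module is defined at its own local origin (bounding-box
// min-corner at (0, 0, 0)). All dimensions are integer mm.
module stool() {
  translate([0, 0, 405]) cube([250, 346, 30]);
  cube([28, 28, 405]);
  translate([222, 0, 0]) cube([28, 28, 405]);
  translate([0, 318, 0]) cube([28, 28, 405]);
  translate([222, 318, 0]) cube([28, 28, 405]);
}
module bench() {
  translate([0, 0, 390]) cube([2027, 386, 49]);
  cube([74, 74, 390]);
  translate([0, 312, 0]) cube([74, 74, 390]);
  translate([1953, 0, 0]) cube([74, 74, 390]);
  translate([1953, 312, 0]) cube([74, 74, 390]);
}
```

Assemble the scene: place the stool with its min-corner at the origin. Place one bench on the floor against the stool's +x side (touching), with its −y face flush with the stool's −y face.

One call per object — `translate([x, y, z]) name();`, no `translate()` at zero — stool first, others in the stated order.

stool();
translate([250, 0, 0]) bench();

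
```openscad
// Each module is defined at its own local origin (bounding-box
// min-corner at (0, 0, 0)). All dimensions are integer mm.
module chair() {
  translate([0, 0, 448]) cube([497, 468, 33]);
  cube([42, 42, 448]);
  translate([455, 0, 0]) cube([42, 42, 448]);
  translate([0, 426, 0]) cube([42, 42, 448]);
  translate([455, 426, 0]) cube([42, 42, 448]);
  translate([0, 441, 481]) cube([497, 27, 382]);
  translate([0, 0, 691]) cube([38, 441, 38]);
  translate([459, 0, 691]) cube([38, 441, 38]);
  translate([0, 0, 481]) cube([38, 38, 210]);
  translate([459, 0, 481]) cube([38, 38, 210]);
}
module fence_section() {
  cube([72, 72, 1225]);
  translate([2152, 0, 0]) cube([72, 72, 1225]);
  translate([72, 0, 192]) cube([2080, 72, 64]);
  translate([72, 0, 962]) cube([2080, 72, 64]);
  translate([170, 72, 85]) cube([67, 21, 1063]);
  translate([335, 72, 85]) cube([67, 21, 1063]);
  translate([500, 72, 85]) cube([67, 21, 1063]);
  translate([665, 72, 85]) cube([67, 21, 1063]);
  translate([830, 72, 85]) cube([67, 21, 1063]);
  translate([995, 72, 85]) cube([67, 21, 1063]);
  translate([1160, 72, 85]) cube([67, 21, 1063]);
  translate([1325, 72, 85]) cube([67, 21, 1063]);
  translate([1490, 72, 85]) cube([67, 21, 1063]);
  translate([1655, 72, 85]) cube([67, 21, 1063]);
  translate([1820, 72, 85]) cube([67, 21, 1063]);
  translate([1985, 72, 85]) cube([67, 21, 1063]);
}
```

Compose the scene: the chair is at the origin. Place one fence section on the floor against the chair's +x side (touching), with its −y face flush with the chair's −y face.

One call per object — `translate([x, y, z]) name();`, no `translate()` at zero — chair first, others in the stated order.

chair();
translate([497, 0, 0]) fence_section();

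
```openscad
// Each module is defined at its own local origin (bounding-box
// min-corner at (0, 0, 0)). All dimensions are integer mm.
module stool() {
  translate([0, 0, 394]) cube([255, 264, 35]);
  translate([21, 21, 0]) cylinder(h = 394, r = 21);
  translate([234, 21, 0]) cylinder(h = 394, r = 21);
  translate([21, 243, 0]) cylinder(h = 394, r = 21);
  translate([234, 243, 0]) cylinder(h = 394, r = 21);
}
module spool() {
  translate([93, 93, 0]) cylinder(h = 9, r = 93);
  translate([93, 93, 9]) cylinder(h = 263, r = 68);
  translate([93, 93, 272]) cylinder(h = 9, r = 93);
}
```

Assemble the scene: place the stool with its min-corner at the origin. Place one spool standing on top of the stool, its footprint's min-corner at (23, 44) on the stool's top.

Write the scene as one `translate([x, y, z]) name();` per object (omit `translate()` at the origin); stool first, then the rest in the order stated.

stool();
translate([23, 44, 429]) spool();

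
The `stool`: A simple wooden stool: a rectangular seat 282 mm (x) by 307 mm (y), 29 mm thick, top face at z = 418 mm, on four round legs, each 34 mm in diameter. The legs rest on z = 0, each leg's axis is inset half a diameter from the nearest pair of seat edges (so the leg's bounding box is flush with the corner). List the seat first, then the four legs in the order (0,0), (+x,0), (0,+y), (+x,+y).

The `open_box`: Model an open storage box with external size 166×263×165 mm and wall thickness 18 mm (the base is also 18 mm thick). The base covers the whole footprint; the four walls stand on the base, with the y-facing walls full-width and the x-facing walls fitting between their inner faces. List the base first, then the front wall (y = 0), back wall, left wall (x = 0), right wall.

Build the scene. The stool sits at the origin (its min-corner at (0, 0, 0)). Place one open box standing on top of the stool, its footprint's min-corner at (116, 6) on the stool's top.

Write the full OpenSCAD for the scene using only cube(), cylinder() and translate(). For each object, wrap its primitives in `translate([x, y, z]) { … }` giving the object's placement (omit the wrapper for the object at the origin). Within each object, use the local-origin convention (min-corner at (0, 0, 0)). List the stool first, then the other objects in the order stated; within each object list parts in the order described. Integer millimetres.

translate([0, 0, 389]) cube([282, 307, 29]);
translate([17, 17, 0]) cylinder(h = 389, r = 17);
translate([265, 17, 0]) cylinder(h = 389, r = 17);
translate([17, 290, 0]) cylinder(h = 389, r = 17);
translate([265, 290, 0]) cylinder(h = 389, r = 17);
translate([116, 6, 418]) {
  cube([166, 263, 18]);
  translate([0, 0, 18]) cube([166, 18, 147]);
  translate([0, 245, 18]) cube([166, 18, 147]);
  translate([0, 18, 18]) cube([18, 227, 147]);
  translate([148, 18, 18]) cube([18, 227, 147]);
}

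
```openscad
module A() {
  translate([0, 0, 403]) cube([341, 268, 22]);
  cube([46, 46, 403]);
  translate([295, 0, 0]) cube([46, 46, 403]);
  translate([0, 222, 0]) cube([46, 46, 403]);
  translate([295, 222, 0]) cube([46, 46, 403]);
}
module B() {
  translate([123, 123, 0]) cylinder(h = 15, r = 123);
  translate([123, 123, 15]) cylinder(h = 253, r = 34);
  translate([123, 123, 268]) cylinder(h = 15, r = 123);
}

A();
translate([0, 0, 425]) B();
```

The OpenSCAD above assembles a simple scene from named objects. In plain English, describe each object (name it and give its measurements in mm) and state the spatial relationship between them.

A is a four-legged stool. The seat is 341×268 mm, 22 mm thick, top at z = 425 mm. It stands on four square legs, each 46×46 mm in cross-section, from z = 0 to the seat underside, each flush with a corner of the seat.

B is a spool: two coaxial disc flanges of radius 123 mm and thickness 15 mm, joined by a core cylinder of radius 34 mm and height 253 mm. The lower flange rests on z = 0 and the three cylinders share a vertical axis.

The spool is on top of the stool.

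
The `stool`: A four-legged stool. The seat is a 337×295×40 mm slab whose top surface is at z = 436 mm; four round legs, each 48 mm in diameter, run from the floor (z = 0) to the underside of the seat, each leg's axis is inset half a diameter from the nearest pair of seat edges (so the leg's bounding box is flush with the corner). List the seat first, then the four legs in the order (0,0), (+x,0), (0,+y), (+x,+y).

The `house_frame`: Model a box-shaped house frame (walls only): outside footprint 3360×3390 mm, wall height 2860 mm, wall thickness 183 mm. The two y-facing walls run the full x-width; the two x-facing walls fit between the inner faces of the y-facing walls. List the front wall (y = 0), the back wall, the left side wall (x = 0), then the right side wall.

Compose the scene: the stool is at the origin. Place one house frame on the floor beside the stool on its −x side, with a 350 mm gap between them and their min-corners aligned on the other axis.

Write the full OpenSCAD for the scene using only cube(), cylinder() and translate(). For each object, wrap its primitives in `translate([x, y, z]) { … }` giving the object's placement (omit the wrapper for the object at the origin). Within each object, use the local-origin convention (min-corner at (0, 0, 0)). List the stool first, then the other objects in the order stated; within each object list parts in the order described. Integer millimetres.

translate([0, 0, 396]) cube([337, 295, 40]);
translate([24, 24, 0]) cylinder(h = 396, r = 24);
translate([313, 24, 0]) cylinder(h = 396, r = 24);
translate([24, 271, 0]) cylinder(h = 396, r = 24);
translate([313, 271, 0]) cylinder(h = 396, r = 24);
translate([-3710, 0, 0]) {
  cube([3360, 183, 2860]);
  translate([0, 3207, 0]) cube([3360, 183, 2860]);
  translate([0, 183, 0]) cube([183, 3024, 2860]);
  translate([3177, 183, 0]) cube([183, 3024, 2860]);
}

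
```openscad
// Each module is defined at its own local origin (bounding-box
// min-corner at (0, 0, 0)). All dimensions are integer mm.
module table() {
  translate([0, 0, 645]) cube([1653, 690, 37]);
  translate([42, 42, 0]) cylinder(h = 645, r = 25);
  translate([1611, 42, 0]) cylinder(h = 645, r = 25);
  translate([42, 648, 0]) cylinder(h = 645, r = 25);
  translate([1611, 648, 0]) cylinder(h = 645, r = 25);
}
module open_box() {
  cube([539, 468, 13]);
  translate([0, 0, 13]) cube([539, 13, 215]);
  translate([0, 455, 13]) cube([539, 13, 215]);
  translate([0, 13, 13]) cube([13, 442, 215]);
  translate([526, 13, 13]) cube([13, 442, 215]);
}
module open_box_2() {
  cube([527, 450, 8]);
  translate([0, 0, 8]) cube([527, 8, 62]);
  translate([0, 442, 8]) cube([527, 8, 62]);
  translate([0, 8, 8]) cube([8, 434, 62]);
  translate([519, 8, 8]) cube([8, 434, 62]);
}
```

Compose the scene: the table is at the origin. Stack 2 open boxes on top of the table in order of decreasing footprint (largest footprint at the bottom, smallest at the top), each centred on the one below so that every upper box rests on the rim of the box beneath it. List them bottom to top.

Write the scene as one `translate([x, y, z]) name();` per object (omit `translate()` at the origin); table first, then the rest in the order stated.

table();
translate([557, 111, 682]) open_box();
translate([563, 120, 910]) open_box_2();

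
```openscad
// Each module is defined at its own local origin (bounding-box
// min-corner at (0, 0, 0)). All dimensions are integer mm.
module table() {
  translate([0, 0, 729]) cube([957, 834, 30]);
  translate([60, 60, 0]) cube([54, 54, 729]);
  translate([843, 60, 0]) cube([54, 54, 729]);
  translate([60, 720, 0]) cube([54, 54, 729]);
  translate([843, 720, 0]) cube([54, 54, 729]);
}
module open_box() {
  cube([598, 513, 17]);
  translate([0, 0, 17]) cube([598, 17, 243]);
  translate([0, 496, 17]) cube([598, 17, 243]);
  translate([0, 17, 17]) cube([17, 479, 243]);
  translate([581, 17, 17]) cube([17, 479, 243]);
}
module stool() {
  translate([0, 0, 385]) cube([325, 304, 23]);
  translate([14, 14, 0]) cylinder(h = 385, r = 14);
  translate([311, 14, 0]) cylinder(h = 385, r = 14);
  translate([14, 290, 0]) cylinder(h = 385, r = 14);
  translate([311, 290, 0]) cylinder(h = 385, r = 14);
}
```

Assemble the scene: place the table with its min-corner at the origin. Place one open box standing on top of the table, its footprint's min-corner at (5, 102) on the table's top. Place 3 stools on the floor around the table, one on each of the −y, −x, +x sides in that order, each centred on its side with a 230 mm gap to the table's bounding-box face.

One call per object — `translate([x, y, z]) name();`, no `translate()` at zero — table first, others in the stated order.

table();
translate([5, 102, 759]) open_box();
translate([316, -534, 0]) stool();
translate([-555, 265, 0]) stool();
translate([1187, 265, 0]) stool();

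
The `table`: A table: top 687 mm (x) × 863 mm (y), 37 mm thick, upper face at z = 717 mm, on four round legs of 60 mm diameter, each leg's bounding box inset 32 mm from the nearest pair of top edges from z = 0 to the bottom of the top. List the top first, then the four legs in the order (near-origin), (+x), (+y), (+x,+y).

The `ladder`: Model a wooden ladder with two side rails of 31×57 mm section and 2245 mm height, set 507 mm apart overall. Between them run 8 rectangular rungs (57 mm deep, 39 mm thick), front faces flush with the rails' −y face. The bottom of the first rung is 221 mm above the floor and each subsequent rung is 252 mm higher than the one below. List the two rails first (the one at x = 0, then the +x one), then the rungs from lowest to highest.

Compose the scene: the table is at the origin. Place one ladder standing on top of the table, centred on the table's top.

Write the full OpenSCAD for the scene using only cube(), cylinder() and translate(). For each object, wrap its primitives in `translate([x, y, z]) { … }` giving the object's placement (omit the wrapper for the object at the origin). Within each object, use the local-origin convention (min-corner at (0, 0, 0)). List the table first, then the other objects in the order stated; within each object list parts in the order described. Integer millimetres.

translate([0, 0, 680]) cube([687, 863, 37]);
translate([62, 62, 0]) cylinder(h = 680, r = 30);
translate([625, 62, 0]) cylinder(h = 680, r = 30);
translate([62, 801, 0]) cylinder(h = 680, r = 30);
translate([625, 801, 0]) cylinder(h = 680, r = 30);
translate([90, 403, 717]) {
  cube([31, 57, 2245]);
  translate([476, 0, 0]) cube([31, 57, 2245]);
  translate([31, 0, 221]) cube([445, 57, 39]);
  translate([31, 0, 473]) cube([445, 57, 39]);
  translate([31, 0, 725]) cube([445, 57, 39]);
  translate([31, 0, 977]) cube([445, 57, 39]);
  translate([31, 0, 1229]) cube([445, 57, 39]);
  translate([31, 0, 1481]) cube([445, 57, 39]);
  translate([31, 0, 1733]) cube([445, 57, 39]);
  translate([31, 0, 1985]) cube([445, 57, 39]);
}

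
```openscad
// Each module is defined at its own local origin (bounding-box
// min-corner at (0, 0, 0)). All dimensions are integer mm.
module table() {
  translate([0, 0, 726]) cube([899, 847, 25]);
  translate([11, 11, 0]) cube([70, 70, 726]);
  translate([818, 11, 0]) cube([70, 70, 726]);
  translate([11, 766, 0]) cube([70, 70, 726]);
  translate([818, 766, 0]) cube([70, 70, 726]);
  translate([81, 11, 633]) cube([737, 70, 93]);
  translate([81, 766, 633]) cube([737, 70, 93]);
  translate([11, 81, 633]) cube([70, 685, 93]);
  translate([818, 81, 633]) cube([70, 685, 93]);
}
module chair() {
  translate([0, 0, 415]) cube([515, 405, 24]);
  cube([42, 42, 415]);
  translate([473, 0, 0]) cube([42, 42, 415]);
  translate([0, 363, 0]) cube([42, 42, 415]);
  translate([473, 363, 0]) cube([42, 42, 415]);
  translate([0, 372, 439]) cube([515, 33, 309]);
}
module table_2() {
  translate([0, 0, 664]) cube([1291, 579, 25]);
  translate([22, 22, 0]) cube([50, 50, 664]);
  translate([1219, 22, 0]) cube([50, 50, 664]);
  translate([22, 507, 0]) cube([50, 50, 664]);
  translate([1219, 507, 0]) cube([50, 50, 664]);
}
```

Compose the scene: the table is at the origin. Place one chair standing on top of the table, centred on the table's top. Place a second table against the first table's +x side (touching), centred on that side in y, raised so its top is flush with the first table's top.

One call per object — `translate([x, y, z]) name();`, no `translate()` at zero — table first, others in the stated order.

table();
translate([192, 221, 751]) chair();
translate([899, 134, 62]) table_2();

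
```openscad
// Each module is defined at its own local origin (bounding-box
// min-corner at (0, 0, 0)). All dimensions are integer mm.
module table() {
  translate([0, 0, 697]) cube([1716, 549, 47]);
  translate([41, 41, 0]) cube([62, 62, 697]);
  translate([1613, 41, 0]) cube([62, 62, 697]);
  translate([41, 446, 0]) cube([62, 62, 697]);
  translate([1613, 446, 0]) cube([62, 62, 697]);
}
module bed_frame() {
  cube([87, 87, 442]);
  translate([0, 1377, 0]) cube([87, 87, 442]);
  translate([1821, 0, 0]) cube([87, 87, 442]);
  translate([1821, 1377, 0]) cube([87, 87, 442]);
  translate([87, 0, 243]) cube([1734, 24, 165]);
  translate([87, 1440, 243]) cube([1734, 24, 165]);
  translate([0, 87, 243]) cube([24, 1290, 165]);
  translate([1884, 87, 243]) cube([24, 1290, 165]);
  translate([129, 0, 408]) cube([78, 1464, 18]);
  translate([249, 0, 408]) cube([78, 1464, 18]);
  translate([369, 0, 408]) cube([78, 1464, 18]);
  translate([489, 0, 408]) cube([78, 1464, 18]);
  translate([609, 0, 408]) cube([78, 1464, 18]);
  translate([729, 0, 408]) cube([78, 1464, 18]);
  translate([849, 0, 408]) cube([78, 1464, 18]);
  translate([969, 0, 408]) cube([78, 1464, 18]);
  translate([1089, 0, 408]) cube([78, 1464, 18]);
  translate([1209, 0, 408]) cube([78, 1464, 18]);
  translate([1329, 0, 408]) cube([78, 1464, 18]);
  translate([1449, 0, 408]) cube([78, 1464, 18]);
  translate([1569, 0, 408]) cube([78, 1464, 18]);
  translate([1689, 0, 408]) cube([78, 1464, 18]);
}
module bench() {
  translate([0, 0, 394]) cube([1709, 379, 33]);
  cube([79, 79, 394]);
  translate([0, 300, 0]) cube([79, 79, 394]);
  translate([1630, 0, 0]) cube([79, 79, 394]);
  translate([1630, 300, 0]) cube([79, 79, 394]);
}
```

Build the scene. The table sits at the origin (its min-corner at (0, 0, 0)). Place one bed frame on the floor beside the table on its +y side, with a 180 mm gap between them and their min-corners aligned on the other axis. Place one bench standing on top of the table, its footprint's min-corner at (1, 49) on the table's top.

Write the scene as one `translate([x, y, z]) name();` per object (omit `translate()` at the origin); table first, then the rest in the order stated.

table();
translate([0, 729, 0]) bed_frame();
translate([1, 49, 744]) bench();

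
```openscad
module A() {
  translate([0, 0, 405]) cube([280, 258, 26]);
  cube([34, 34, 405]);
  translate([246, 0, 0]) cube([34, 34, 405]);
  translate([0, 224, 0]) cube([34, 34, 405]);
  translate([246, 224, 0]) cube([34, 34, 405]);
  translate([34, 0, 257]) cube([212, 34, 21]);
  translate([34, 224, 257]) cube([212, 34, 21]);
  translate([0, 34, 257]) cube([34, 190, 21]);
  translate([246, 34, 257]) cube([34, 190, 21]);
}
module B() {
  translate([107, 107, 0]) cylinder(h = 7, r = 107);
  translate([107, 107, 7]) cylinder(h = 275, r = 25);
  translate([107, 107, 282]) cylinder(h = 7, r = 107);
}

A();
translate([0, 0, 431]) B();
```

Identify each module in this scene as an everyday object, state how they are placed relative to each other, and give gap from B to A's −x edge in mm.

A is a stool. B is a spool. The spool is on top of the stool. The gap from the spool to the stool's −x edge is 0 mm.

The spool's min-x is at 0; the stool's min-x is 0; gap = 0 mm.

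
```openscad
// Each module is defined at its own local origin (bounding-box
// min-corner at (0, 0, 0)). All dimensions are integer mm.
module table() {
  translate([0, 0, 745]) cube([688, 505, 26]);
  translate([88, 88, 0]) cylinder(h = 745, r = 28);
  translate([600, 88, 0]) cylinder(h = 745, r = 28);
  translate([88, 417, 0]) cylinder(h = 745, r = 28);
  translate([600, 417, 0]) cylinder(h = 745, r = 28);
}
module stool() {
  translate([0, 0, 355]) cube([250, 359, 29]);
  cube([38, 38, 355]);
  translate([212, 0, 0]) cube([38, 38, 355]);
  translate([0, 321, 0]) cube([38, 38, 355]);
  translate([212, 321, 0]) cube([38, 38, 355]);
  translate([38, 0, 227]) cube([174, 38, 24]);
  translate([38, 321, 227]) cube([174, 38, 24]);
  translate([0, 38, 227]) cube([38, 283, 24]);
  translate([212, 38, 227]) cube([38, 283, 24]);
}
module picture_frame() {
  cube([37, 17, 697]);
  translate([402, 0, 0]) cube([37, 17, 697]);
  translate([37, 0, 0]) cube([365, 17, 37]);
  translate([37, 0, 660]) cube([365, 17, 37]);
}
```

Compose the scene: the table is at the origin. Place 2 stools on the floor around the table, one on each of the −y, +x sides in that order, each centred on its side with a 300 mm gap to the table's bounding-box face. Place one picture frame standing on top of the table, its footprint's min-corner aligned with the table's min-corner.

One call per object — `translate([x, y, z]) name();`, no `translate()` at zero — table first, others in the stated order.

table();
translate([219, -659, 0]) stool();
translate([988, 73, 0]) stool();
translate([0, 0, 771]) picture_frame();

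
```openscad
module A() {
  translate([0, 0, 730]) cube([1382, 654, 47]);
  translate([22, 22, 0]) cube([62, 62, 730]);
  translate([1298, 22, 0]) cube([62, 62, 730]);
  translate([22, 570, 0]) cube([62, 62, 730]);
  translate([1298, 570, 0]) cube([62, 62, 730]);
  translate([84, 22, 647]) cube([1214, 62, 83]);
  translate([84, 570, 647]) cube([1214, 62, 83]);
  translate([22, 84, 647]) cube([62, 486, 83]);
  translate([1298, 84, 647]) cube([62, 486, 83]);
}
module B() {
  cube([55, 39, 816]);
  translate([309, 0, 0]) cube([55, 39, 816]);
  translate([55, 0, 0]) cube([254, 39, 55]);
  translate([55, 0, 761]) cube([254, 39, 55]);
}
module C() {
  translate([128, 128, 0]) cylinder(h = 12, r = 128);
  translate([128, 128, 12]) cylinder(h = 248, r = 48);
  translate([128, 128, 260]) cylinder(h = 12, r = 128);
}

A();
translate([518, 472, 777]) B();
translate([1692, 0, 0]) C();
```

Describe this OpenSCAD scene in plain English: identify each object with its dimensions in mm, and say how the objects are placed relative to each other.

A is a table with a 1382×654 mm rectangular top, 47 mm thick, top surface at z = 777 mm, supported by four 62×62 mm square legs, each inset 22 mm from the nearest pair of top edges, running from the floor. Four apron rails, 62 mm thick and 83 mm tall, run between adjacent legs with their top edges flush with the underside of the top and their outer faces flush with the legs' outer faces.

B is a rectangular picture frame lying in the x–z plane (depth along y). The opening is 254 mm wide (x) by 706 mm tall (z), surrounded by a border 55 mm wide on all four sides. The frame is 39 mm deep and is made of two full-height vertical stiles with two horizontal rails fitted between them.

C is a spool: two coaxial disc flanges of radius 128 mm and thickness 12 mm, joined by a core cylinder of radius 48 mm and height 248 mm. The lower flange rests on z = 0 and the three cylinders share a vertical axis.

The picture frame is on top of the table. The spool is on the floor beside the table on its +x side.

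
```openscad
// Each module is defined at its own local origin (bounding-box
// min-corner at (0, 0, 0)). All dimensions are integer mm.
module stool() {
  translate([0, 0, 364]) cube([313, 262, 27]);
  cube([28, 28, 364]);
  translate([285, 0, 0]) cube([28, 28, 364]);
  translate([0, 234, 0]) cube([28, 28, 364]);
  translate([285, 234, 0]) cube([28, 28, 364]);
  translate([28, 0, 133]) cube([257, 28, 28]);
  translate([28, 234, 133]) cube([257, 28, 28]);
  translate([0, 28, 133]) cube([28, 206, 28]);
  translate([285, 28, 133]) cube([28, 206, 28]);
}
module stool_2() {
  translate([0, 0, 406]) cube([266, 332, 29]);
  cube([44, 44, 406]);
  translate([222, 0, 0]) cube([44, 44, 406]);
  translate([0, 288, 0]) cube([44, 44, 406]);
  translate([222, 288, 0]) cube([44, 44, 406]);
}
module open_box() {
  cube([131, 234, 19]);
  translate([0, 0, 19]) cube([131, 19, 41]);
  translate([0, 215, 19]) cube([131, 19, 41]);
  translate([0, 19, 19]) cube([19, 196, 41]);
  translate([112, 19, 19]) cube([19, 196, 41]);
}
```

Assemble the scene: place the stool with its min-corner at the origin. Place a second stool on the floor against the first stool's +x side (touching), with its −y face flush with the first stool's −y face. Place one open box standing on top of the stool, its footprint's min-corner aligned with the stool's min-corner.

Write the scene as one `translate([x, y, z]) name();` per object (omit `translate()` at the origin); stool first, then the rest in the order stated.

stool();
translate([313, 0, 0]) stool_2();
translate([0, 0, 391]) open_box();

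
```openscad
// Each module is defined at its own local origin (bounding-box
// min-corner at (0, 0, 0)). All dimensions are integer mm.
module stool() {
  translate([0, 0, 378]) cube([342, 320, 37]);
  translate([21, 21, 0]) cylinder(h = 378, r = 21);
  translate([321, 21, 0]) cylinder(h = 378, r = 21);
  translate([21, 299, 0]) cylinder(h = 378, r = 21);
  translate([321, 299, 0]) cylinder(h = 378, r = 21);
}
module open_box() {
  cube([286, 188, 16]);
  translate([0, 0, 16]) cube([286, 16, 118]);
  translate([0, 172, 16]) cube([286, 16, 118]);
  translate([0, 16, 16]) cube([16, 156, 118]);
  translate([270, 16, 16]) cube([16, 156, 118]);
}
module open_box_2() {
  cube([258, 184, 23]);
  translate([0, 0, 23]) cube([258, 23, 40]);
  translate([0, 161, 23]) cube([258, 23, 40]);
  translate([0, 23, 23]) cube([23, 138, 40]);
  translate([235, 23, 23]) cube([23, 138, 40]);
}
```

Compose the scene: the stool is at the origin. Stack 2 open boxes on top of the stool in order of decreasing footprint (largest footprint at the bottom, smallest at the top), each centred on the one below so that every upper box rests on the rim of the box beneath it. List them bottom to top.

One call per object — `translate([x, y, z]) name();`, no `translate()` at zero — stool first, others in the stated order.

stool();
translate([28, 66, 415]) open_box();
translate([42, 68, 549]) open_box_2();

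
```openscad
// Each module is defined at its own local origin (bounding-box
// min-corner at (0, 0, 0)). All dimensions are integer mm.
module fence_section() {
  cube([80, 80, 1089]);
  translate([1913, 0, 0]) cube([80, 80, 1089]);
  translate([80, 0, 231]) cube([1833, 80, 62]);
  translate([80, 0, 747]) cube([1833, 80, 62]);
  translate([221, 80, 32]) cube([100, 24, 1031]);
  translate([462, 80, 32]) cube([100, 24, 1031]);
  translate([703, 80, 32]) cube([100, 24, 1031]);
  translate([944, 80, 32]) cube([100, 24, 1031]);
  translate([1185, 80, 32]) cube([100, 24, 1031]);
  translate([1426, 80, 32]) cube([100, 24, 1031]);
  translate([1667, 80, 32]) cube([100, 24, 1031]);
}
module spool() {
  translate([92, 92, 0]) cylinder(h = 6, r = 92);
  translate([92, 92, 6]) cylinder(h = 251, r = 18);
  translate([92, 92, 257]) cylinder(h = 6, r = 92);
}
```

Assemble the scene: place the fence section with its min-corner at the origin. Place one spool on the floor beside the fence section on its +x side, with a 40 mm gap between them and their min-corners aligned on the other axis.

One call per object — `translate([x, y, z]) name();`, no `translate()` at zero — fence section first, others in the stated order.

fence_section();
translate([2033, 0, 0]) spool();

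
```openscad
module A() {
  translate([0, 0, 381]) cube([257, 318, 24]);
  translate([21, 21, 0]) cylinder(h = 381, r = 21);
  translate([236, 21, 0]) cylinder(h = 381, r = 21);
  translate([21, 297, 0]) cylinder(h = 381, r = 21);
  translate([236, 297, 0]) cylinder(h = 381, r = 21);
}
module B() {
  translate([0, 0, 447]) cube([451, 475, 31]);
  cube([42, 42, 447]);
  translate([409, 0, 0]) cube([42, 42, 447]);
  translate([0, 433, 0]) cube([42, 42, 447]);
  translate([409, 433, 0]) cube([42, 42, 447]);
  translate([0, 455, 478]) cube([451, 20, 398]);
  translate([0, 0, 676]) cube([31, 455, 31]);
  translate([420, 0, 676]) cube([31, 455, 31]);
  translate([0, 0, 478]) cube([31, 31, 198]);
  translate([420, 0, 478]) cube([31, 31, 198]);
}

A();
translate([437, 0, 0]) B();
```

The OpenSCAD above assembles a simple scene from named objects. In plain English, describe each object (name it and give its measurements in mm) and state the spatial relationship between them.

A is a four-legged stool. The seat is a 257×318×24 mm slab whose top surface is at z = 405 mm; four round legs, each 42 mm in diameter, run from the floor (z = 0) to the underside of the seat, each leg's axis is inset half a diameter from the nearest pair of seat edges (so the leg's bounding box is flush with the corner).

B is a chair. The seat is a 451×475×31 mm slab with its top at z = 478 mm, on four 42×42 mm corner legs (flush with the seat edges, standing on z = 0). A flat backrest 20 mm thick, 398 mm tall, spans the full seat width and rises from the seat top along its +y edge, rear face flush with the rear of the seat. Two armrests of 31×31 mm section run along each side from the seat's front edge to the front of the backrest, top faces 229 mm above the seat top and outer faces flush with the seat's x-edges; a 31×31 mm post under the front of each armrest stands on the seat at the front corner.

The chair is on the floor beside the stool on its +x side.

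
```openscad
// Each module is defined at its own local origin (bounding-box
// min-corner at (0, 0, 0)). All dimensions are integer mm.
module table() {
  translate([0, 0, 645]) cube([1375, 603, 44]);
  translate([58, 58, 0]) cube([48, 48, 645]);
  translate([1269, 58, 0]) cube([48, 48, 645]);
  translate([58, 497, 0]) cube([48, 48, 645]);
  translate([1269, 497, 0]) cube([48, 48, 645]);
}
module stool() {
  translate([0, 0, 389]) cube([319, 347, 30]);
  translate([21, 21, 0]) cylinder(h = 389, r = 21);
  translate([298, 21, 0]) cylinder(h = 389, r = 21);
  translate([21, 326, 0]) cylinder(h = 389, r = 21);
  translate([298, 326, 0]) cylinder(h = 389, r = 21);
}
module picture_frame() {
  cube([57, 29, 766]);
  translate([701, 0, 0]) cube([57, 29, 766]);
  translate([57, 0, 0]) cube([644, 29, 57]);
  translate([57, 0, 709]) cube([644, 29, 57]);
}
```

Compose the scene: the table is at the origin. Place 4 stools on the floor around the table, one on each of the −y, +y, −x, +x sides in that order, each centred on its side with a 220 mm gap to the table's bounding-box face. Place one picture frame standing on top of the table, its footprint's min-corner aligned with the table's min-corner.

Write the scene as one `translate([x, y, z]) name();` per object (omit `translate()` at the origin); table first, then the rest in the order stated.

table();
translate([528, -567, 0]) stool();
translate([528, 823, 0]) stool();
translate([-539, 128, 0]) stool();
translate([1595, 128, 0]) stool();
translate([0, 0, 689]) picture_frame();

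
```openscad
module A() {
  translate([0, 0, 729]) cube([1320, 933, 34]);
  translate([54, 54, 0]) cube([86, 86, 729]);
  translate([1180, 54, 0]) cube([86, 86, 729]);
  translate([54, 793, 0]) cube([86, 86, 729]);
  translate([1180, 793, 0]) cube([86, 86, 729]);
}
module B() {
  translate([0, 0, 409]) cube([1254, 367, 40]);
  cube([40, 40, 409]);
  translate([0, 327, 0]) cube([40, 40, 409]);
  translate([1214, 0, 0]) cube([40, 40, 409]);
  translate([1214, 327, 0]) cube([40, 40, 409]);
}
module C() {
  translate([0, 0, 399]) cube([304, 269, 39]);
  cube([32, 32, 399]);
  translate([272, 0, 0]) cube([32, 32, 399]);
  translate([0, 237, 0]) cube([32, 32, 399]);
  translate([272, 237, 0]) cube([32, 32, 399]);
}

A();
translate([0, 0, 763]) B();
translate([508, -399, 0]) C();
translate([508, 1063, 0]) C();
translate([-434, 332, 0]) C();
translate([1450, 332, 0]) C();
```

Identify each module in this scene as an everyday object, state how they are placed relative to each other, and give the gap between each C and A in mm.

A is a table. B is a bench. C is a stool. The bench is on top of the table. Four stools sit around the table at the −y, +y, −x, +x sides. The gap between each stool and the table is 130 mm.

Each stool's nearest face is 130 mm from the table's bounding box.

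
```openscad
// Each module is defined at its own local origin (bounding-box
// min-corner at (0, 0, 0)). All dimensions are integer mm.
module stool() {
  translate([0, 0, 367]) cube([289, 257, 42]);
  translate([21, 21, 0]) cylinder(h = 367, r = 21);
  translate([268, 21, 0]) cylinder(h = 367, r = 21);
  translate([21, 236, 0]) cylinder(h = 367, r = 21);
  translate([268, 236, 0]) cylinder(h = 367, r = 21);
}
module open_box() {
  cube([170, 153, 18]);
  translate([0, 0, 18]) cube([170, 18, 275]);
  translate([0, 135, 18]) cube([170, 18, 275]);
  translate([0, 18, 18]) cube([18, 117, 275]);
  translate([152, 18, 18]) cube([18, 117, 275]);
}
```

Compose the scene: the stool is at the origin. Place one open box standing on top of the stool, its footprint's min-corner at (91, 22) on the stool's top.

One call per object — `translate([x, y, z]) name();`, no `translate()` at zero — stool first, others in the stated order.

stool();
translate([91, 22, 409]) open_box();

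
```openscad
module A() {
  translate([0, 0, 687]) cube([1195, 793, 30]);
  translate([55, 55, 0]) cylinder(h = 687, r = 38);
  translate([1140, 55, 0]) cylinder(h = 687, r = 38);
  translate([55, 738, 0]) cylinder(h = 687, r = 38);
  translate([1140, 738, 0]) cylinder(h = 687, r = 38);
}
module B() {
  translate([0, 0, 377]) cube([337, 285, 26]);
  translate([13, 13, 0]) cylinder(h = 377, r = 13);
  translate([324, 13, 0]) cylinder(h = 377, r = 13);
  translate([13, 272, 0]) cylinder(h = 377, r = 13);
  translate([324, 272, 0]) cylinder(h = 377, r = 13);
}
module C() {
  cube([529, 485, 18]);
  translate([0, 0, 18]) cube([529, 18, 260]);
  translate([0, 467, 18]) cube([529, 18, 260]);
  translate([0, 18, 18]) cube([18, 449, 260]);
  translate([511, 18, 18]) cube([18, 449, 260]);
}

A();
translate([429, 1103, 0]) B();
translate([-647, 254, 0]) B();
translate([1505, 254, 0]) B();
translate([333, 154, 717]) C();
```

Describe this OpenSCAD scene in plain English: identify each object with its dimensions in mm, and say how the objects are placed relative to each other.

A is a table with a 1195×793 mm rectangular top, 30 mm thick, top surface at z = 717 mm, supported by four round legs of 76 mm diameter, each leg's bounding box inset 17 mm from the nearest pair of top edges, running from the floor.

B is a four-legged stool. The seat is 337×285 mm, 26 mm thick, top at z = 403 mm. It stands on four round legs, each 26 mm in diameter, from z = 0 to the seat underside, each leg's axis is inset half a diameter from the nearest pair of seat edges (so the leg's bounding box is flush with the corner).

C is an open storage box with external size 529×485×278 mm and wall thickness 18 mm (the base is also 18 mm thick). The base covers the whole footprint; the four walls stand on the base, with the y-facing walls full-width and the x-facing walls fitting between their inner faces.

Three stools sit around the table at the +y, −x, +x sides. The open box is on top of the table, centred.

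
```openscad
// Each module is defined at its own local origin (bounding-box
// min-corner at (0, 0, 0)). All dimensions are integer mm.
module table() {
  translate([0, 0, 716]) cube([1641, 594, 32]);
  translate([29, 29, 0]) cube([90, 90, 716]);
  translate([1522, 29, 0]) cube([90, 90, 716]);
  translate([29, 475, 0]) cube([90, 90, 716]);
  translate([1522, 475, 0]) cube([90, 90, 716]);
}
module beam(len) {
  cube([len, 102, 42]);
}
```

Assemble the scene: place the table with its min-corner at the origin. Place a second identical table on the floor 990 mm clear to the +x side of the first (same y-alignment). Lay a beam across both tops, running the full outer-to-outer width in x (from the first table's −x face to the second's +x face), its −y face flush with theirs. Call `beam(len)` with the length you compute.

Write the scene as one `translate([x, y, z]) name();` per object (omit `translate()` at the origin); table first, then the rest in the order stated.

table();
translate([2631, 0, 0]) table();
translate([0, 0, 748]) beam(4272);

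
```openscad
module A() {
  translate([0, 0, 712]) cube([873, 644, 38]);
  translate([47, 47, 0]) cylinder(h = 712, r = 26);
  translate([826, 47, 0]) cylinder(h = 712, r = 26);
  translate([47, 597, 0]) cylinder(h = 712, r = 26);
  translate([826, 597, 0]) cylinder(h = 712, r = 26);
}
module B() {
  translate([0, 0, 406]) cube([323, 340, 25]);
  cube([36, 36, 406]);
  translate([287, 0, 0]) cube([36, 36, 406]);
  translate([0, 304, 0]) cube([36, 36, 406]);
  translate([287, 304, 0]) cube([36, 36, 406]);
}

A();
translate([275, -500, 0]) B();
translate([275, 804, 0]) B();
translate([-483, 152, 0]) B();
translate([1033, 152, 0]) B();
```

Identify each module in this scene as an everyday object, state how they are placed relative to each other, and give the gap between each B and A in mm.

Each stool's nearest face is 160 mm from the table's bounding box.

A is a table. B is a stool. Four stools sit around the table at the −y, +y, −x, +x sides. The gap between each stool and the table is 160 mm.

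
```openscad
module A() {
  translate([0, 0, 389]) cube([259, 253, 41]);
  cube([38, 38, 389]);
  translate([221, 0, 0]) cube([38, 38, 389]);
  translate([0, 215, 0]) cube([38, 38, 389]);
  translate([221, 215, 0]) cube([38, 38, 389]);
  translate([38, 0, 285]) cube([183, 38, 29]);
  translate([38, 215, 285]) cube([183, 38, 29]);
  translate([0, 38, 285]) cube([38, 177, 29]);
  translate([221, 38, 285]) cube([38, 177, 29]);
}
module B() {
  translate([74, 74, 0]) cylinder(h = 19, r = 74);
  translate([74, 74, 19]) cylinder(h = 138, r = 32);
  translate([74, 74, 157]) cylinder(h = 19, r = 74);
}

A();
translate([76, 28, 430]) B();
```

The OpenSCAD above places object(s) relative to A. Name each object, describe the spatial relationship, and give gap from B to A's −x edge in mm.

A is a stool. B is a spool. The spool is on top of the stool. The gap from the spool to the stool's −x edge is 76 mm.

The spool's min-x is at 76; the stool's min-x is 0; gap = 76 mm.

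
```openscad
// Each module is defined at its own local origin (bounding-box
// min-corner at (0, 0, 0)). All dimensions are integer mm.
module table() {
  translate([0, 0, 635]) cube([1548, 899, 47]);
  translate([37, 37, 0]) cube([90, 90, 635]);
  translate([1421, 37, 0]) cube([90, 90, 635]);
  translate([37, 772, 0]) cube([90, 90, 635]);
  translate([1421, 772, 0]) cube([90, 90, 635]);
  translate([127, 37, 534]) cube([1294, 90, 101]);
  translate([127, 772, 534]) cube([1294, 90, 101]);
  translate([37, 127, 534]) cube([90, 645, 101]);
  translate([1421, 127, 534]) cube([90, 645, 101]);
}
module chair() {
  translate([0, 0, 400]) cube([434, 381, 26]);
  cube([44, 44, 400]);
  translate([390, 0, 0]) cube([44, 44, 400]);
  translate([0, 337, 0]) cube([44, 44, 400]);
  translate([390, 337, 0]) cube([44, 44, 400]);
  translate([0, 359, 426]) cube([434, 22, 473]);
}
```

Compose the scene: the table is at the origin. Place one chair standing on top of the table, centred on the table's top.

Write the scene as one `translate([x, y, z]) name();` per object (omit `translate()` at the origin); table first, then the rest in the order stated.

table();
translate([557, 259, 682]) chair();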